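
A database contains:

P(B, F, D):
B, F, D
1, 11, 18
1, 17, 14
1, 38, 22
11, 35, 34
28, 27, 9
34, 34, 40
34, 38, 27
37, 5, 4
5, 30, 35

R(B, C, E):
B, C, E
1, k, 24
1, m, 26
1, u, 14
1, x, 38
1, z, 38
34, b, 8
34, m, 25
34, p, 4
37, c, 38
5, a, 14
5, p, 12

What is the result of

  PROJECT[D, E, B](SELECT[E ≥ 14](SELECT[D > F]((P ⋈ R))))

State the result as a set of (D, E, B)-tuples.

P ⋈ R (natural join on B): {(1, 11, 18, k, 24), (1, 11, 18, m, 26), (1, 11, 18, u, 14), (1, 11, 18, x, 38), (1, 11, 18, z, 38), (1, 17, 14, k, 24), (1, 17, 14, m, 26), (1, 17, 14, u, 14), (1, 17, 14, x, 38), (1, 17, 14, z, 38), (1, 38, 22, k, 24), (1, 38, 22, m, 26), (1, 38, 22, u, 14), (1, 38, 22, x, 38), (1, 38, 22, z, 38), (34, 34, 40, b, 8), (34, 34, 40, m, 25), (34, 34, 40, p, 4), (34, 38, 27, b, 8), (34, 38, 27, m, 25), (34, 38, 27, p, 4), (37, 5, 4, c, 38), (5, 30, 35, a, 14), (5, 30, 35, p, 12)}
Filtering on D > F leaves {(1, 11, 18, k, 24), (1, 11, 18, m, 26), (1, 11, 18, u, 14), (1, 11, 18, x, 38), (1, 11, 18, z, 38), (34, 34, 40, b, 8), (34, 34, 40, m, 25), (34, 34, 40, p, 4), (5, 30, 35, a, 14), (5, 30, 35, p, 12)}.
Filtering on E ≥ 14 leaves {(1, 11, 18, k, 24), (1, 11, 18, m, 26), (1, 11, 18, u, 14), (1, 11, 18, x, 38), (1, 11, 18, z, 38), (34, 34, 40, m, 25), (5, 30, 35, a, 14)}.
π[D, E, B]: project onto (D, E, B) (1 duplicate(s) eliminated) → {(18, 14, 1), (18, 24, 1), (18, 26, 1), (18, 38, 1), (35, 14, 5), (40, 25, 34)}

{(18, 14, 1), (18, 24, 1), (18, 26, 1), (18, 38, 1), (35, 14, 5), (40, 25, 34)}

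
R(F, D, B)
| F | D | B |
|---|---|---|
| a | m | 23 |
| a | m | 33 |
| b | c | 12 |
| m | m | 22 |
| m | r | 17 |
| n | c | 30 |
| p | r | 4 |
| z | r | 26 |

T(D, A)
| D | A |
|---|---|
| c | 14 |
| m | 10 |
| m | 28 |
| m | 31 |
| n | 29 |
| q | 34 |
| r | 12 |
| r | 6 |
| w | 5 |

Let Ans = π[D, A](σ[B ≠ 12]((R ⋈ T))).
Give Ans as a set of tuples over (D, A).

{(c, 14), (m, 10), (m, 28), (m, 31), (r, 12), (r, 6)}

R ⋈ T (natural join on D): {(a, m, 23, 10), (a, m, 23, 28), (a, m, 23, 31), (a, m, 33, 10), (a, m, 33, 28), (a, m, 33, 31), (b, c, 12, 14), (m, m, 22, 10), (m, m, 22, 28), (m, m, 22, 31), (m, r, 17, 12), (m, r, 17, 6), (n, c, 30, 14), (p, r, 4, 12), (p, r, 4, 6), (z, r, 26, 12), (z, r, 26, 6)}
Selection B ≠ 12: {(a, m, 23, 10), (a, m, 23, 28), (a, m, 23, 31), (a, m, 33, 10), (a, m, 33, 28), (a, m, 33, 31), (m, m, 22, 10), (m, m, 22, 28), (m, m, 22, 31), (m, r, 17, 12), (m, r, 17, 6), (n, c, 30, 14), (p, r, 4, 12), (p, r, 4, 6), (z, r, 26, 12), (z, r, 26, 6)}
Keep only column(s) D, A (10 duplicate(s) eliminated): {(c, 14), (m, 10), (m, 28), (m, 31), (r, 12), (r, 6)}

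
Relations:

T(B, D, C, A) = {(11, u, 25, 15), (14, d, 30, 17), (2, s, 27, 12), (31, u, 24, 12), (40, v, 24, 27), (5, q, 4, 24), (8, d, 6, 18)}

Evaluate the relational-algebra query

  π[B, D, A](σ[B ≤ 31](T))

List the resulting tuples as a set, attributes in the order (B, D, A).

{(11, u, 15), (14, d, 17), (2, s, 12), (31, u, 12), (5, q, 24), (8, d, 18)}

Filtering on B ≤ 31 leaves {(11, u, 25, 15), (14, d, 30, 17), (2, s, 27, 12), (31, u, 24, 12), (5, q, 4, 24), (8, d, 6, 18)}.
Projecting to B, D, A: {(11, u, 15), (14, d, 17), (2, s, 12), (31, u, 12), (5, q, 24), (8, d, 18)}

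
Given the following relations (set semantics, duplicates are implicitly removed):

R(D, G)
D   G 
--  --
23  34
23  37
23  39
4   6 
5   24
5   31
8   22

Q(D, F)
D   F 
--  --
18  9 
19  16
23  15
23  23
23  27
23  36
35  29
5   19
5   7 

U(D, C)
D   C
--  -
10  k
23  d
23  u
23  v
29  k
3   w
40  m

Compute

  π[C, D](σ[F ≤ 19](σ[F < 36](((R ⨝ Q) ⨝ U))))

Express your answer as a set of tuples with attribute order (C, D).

Joining R and Q on D yields {(23, 34, 15), (23, 34, 23), (23, 34, 27), (23, 34, 36), (23, 37, 15), (23, 37, 23), (23, 37, 27), (23, 37, 36), (23, 39, 15), (23, 39, 23), (23, 39, 27), (23, 39, 36), (5, 24, 19), (5, 24, 7), (5, 31, 19), (5, 31, 7)}.
Joining (R ⨝ Q) and U on D yields {(23, 34, 15, d), (23, 34, 15, u), (23, 34, 15, v), (23, 34, 23, d), (23, 34, 23, u), (23, 34, 23, v), (23, 34, 27, d), (23, 34, 27, u), (23, 34, 27, v), (23, 34, 36, d), (23, 34, 36, u), (23, 34, 36, v), (23, 37, 15, d), (23, 37, 15, u), (23, 37, 15, v), (23, 37, 23, d), (23, 37, 23, u), (23, 37, 23, v), (23, 37, 27, d), (23, 37, 27, u), (23, 37, 27, v), (23, 37, 36, d), (23, 37, 36, u), (23, 37, 36, v), (23, 39, 15, d), (23, 39, 15, u), (23, 39, 15, v), (23, 39, 23, d), (23, 39, 23, u), (23, 39, 23, v), (23, 39, 27, d), (23, 39, 27, u), (23, 39, 27, v), (23, 39, 36, d), (23, 39, 36, u), (23, 39, 36, v)}.
Apply σ_{F < 36}; surviving tuples: {(23, 34, 15, d), (23, 34, 15, u), (23, 34, 15, v), (23, 34, 23, d), (23, 34, 23, u), (23, 34, 23, v), (23, 34, 27, d), (23, 34, 27, u), (23, 34, 27, v), (23, 37, 15, d), (23, 37, 15, u), (23, 37, 15, v), (23, 37, 23, d), (23, 37, 23, u), (23, 37, 23, v), (23, 37, 27, d), (23, 37, 27, u), (23, 37, 27, v), (23, 39, 15, d), (23, 39, 15, u), (23, 39, 15, v), (23, 39, 23, d), (23, 39, 23, u), (23, 39, 23, v), (23, 39, 27, d), (23, 39, 27, u), (23, 39, 27, v)}
Apply σ_{F ≤ 19}; surviving tuples: {(23, 34, 15, d), (23, 34, 15, u), (23, 34, 15, v), (23, 37, 15, d), (23, 37, 15, u), (23, 37, 15, v), (23, 39, 15, d), (23, 39, 15, u), (23, 39, 15, v)}
Projecting to C, D (6 duplicate(s) eliminated): {(d, 23), (u, 23), (v, 23)}

{(d, 23), (u, 23), (v, 23)}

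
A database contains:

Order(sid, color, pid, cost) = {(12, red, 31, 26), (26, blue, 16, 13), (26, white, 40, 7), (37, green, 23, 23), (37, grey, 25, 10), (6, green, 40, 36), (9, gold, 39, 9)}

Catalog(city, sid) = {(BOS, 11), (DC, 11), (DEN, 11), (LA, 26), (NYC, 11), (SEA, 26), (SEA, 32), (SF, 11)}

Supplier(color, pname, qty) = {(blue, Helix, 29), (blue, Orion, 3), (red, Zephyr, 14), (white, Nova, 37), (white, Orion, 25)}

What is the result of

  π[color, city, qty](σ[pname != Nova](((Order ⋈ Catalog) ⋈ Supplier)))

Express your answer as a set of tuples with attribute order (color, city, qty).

{(blue, LA, 29), (blue, LA, 3), (blue, SEA, 29), (blue, SEA, 3), (white, LA, 25), (white, SEA, 25)}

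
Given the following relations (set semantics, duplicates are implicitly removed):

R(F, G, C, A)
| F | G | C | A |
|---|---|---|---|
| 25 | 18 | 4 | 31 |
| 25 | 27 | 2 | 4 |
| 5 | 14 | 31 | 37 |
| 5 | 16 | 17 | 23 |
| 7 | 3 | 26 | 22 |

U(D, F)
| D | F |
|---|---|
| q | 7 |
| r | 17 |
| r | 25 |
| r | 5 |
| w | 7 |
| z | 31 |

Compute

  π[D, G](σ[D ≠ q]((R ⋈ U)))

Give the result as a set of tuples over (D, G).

{(r, 14), (r, 16), (r, 18), (r, 27), (w, 3)}

R ⋈ U (natural join on F): {(25, 18, 4, 31, r), (25, 27, 2, 4, r), (5, 14, 31, 37, r), (5, 16, 17, 23, r), (7, 3, 26, 22, q), (7, 3, 26, 22, w)}
Apply σ_{D ≠ q}; surviving tuples: {(25, 18, 4, 31, r), (25, 27, 2, 4, r), (5, 14, 31, 37, r), (5, 16, 17, 23, r), (7, 3, 26, 22, w)}
Projecting to D, G: {(r, 14), (r, 16), (r, 18), (r, 27), (w, 3)}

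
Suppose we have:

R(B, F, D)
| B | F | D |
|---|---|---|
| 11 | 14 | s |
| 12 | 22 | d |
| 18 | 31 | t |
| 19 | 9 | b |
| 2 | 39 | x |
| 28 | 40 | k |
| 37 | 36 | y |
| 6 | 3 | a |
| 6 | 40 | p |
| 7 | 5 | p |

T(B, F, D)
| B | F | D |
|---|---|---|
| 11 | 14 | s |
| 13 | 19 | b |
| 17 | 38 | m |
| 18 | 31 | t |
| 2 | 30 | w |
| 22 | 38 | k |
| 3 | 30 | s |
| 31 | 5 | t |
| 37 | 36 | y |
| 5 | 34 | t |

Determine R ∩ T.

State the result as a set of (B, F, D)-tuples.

{(11, 14, s), (18, 31, t), (37, 36, y)}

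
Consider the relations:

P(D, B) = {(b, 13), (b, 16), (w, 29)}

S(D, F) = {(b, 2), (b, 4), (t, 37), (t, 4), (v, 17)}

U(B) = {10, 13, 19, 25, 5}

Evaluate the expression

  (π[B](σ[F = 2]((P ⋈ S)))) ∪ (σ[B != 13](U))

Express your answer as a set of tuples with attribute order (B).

{10, 13, 16, 19, 25, 5}

Joining P and S on D yields {(b, 13, 2), (b, 13, 4), (b, 16, 2), (b, 16, 4)}.
σ[F = 2]: keep tuples satisfying F = 2 → {(b, 13, 2), (b, 16, 2)}
π[B]: project onto (B) → {13, 16}
σ[B != 13]: keep tuples satisfying B != 13 → {10, 19, 25, 5}
Set union of the two operands is {10, 13, 16, 19, 25, 5}.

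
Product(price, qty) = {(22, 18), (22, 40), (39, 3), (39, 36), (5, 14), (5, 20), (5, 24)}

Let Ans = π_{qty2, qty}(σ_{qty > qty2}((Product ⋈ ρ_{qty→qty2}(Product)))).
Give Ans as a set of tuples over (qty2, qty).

{(14, 20), (14, 24), (18, 40), (20, 24), (3, 36)}

ρ[qty→qty2]: schema becomes (price, qty2); tuples unchanged.
Product ⋈ ρ_{qty→qty2}(Product) (natural join on price): {(22, 18, 18), (22, 18, 40), (22, 40, 18), (22, 40, 40), (39, 3, 3), (39, 3, 36), (39, 36, 3), (39, 36, 36), (5, 14, 14), (5, 14, 20), (5, 14, 24), (5, 20, 14), (5, 20, 20), (5, 20, 24), (5, 24, 14), (5, 24, 20), (5, 24, 24)}
σ[qty > qty2]: keep tuples satisfying qty > qty2 → {(22, 40, 18), (39, 36, 3), (5, 20, 14), (5, 24, 14), (5, 24, 20)}
π_{qty2, qty} gives {(14, 20), (14, 24), (18, 40), (20, 24), (3, 36)}.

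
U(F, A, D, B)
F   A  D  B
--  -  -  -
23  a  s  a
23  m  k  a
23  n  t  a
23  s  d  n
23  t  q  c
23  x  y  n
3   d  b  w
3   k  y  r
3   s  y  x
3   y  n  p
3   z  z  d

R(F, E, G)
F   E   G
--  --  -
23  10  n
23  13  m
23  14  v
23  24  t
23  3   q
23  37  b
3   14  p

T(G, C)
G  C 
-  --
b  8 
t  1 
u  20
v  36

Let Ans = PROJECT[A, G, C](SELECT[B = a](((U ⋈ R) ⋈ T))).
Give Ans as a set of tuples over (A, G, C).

{(a, b, 8), (a, t, 1), (a, v, 36), (m, b, 8), (m, t, 1), (m, v, 36), (n, b, 8), (n, t, 1), (n, v, 36)}

Joining U and R on F yields {(23, a, s, a, 10, n), (23, a, s, a, 13, m), (23, a, s, a, 14, v), (23, a, s, a, 24, t), (23, a, s, a, 3, q), (23, a, s, a, 37, b), (23, m, k, a, 10, n), (23, m, k, a, 13, m), (23, m, k, a, 14, v), (23, m, k, a, 24, t), (23, m, k, a, 3, q), (23, m, k, a, 37, b), (23, n, t, a, 10, n), (23, n, t, a, 13, m), (23, n, t, a, 14, v), (23, n, t, a, 24, t), (23, n, t, a, 3, q), (23, n, t, a, 37, b), (23, s, d, n, 10, n), (23, s, d, n, 13, m), (23, s, d, n, 14, v), (23, s, d, n, 24, t), (23, s, d, n, 3, q), (23, s, d, n, 37, b), (23, t, q, c, 10, n), (23, t, q, c, 13, m), (23, t, q, c, 14, v), (23, t, q, c, 24, t), (23, t, q, c, 3, q), (23, t, q, c, 37, b), (23, x, y, n, 10, n), (23, x, y, n, 13, m), (23, x, y, n, 14, v), (23, x, y, n, 24, t), (23, x, y, n, 3, q), (23, x, y, n, 37, b), (3, d, b, w, 14, p), (3, k, y, r, 14, p), (3, s, y, x, 14, p), (3, y, n, p, 14, p), (3, z, z, d, 14, p)}.
Joining (U ⋈ R) and T on G yields {(23, a, s, a, 14, v, 36), (23, a, s, a, 24, t, 1), (23, a, s, a, 37, b, 8), (23, m, k, a, 14, v, 36), (23, m, k, a, 24, t, 1), (23, m, k, a, 37, b, 8), (23, n, t, a, 14, v, 36), (23, n, t, a, 24, t, 1), (23, n, t, a, 37, b, 8), (23, s, d, n, 14, v, 36), (23, s, d, n, 24, t, 1), (23, s, d, n, 37, b, 8), (23, t, q, c, 14, v, 36), (23, t, q, c, 24, t, 1), (23, t, q, c, 37, b, 8), (23, x, y, n, 14, v, 36), (23, x, y, n, 24, t, 1), (23, x, y, n, 37, b, 8)}.
σ[B = a]: keep tuples satisfying B = a → {(23, a, s, a, 14, v, 36), (23, a, s, a, 24, t, 1), (23, a, s, a, 37, b, 8), (23, m, k, a, 14, v, 36), (23, m, k, a, 24, t, 1), (23, m, k, a, 37, b, 8), (23, n, t, a, 14, v, 36), (23, n, t, a, 24, t, 1), (23, n, t, a, 37, b, 8)}
π_{A, G, C} gives {(a, b, 8), (a, t, 1), (a, v, 36), (m, b, 8), (m, t, 1), (m, v, 36), (n, b, 8), (n, t, 1), (n, v, 36)}.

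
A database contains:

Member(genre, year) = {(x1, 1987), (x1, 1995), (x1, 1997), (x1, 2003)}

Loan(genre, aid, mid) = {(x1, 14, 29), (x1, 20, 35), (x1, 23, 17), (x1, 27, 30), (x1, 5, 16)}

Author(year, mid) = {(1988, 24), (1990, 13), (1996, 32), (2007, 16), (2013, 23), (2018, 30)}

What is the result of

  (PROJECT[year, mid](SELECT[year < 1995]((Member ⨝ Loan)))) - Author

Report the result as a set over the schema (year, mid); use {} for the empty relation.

Joining Member and Loan on genre yields {(x1, 1987, 14, 29), (x1, 1987, 20, 35), (x1, 1987, 23, 17), (x1, 1987, 27, 30), (x1, 1987, 5, 16), (x1, 1995, 14, 29), (x1, 1995, 20, 35), (x1, 1995, 23, 17), (x1, 1995, 27, 30), (x1, 1995, 5, 16), (x1, 1997, 14, 29), (x1, 1997, 20, 35), (x1, 1997, 23, 17), (x1, 1997, 27, 30), (x1, 1997, 5, 16), (x1, 2003, 14, 29), (x1, 2003, 20, 35), (x1, 2003, 23, 17), (x1, 2003, 27, 30), (x1, 2003, 5, 16)}.
Selection year < 1995: {(x1, 1987, 14, 29), (x1, 1987, 20, 35), (x1, 1987, 23, 17), (x1, 1987, 27, 30), (x1, 1987, 5, 16)}
π[year, mid]: project onto (year, mid) → {(1987, 16), (1987, 17), (1987, 29), (1987, 30), (1987, 35)}
Taking the difference: {(1987, 16), (1987, 17), (1987, 29), (1987, 30), (1987, 35)}

{(1987, 16), (1987, 17), (1987, 29), (1987, 30), (1987, 35)}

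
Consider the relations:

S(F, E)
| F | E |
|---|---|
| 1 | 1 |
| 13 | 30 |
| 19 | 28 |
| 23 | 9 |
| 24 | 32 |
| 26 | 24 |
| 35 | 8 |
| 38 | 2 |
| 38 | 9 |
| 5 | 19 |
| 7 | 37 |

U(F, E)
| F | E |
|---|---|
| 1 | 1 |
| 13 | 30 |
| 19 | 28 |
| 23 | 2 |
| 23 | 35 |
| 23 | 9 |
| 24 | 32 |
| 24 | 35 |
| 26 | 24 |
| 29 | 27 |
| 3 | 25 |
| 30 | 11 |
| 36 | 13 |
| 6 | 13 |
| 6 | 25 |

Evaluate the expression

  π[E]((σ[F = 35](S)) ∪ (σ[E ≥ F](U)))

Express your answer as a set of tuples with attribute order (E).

Filtering on F = 35 leaves {(35, 8)}.
Filtering on E ≥ F leaves {(1, 1), (13, 30), (19, 28), (23, 35), (24, 32), (24, 35), (3, 25), (6, 13), (6, 25)}.
Set union of the two operands is {(1, 1), (13, 30), (19, 28), (23, 35), (24, 32), (24, 35), (3, 25), (35, 8), (6, 13), (6, 25)}.
π[E]: project onto (E) (2 duplicate(s) eliminated) → {1, 13, 25, 28, 30, 32, 35, 8}

{1, 13, 25, 28, 30, 32, 35, 8}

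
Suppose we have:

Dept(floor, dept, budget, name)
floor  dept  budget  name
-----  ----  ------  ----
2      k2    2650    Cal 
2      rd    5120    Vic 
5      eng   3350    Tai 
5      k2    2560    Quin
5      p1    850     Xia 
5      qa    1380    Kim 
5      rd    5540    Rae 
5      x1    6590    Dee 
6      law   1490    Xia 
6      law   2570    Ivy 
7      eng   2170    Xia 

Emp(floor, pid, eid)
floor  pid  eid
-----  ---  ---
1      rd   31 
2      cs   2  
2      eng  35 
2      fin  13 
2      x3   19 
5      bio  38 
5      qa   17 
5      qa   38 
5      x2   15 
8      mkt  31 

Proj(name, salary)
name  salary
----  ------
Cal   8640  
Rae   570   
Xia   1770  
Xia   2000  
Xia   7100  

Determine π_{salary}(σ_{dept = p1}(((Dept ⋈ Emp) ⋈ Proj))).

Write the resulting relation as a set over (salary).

{1770, 2000, 7100}

Natural join on floor: {(2, k2, 2650, Cal, cs, 2), (2, k2, 2650, Cal, eng, 35), (2, k2, 2650, Cal, fin, 13), (2, k2, 2650, Cal, x3, 19), (2, rd, 5120, Vic, cs, 2), (2, rd, 5120, Vic, eng, 35), (2, rd, 5120, Vic, fin, 13), (2, rd, 5120, Vic, x3, 19), (5, eng, 3350, Tai, bio, 38), (5, eng, 3350, Tai, qa, 17), (5, eng, 3350, Tai, qa, 38), (5, eng, 3350, Tai, x2, 15), (5, k2, 2560, Quin, bio, 38), (5, k2, 2560, Quin, qa, 17), (5, k2, 2560, Quin, qa, 38), (5, k2, 2560, Quin, x2, 15), (5, p1, 850, Xia, bio, 38), (5, p1, 850, Xia, qa, 17), (5, p1, 850, Xia, qa, 38), (5, p1, 850, Xia, x2, 15), (5, qa, 1380, Kim, bio, 38), (5, qa, 1380, Kim, qa, 17), (5, qa, 1380, Kim, qa, 38), (5, qa, 1380, Kim, x2, 15), (5, rd, 5540, Rae, bio, 38), (5, rd, 5540, Rae, qa, 17), (5, rd, 5540, Rae, qa, 38), (5, rd, 5540, Rae, x2, 15), (5, x1, 6590, Dee, bio, 38), (5, x1, 6590, Dee, qa, 17), (5, x1, 6590, Dee, qa, 38), (5, x1, 6590, Dee, x2, 15)}
Natural join on name: {(2, k2, 2650, Cal, cs, 2, 8640), (2, k2, 2650, Cal, eng, 35, 8640), (2, k2, 2650, Cal, fin, 13, 8640), (2, k2, 2650, Cal, x3, 19, 8640), (5, p1, 850, Xia, bio, 38, 1770), (5, p1, 850, Xia, bio, 38, 2000), (5, p1, 850, Xia, bio, 38, 7100), (5, p1, 850, Xia, qa, 17, 1770), (5, p1, 850, Xia, qa, 17, 2000), (5, p1, 850, Xia, qa, 17, 7100), (5, p1, 850, Xia, qa, 38, 1770), (5, p1, 850, Xia, qa, 38, 2000), (5, p1, 850, Xia, qa, 38, 7100), (5, p1, 850, Xia, x2, 15, 1770), (5, p1, 850, Xia, x2, 15, 2000), (5, p1, 850, Xia, x2, 15, 7100), (5, rd, 5540, Rae, bio, 38, 570), (5, rd, 5540, Rae, qa, 17, 570), (5, rd, 5540, Rae, qa, 38, 570), (5, rd, 5540, Rae, x2, 15, 570)}
Selection dept = p1: {(5, p1, 850, Xia, bio, 38, 1770), (5, p1, 850, Xia, bio, 38, 2000), (5, p1, 850, Xia, bio, 38, 7100), (5, p1, 850, Xia, qa, 17, 1770), (5, p1, 850, Xia, qa, 17, 2000), (5, p1, 850, Xia, qa, 17, 7100), (5, p1, 850, Xia, qa, 38, 1770), (5, p1, 850, Xia, qa, 38, 2000), (5, p1, 850, Xia, qa, 38, 7100), (5, p1, 850, Xia, x2, 15, 1770), (5, p1, 850, Xia, x2, 15, 2000), (5, p1, 850, Xia, x2, 15, 7100)}
Projecting to salary (9 duplicate(s) eliminated): {1770, 2000, 7100}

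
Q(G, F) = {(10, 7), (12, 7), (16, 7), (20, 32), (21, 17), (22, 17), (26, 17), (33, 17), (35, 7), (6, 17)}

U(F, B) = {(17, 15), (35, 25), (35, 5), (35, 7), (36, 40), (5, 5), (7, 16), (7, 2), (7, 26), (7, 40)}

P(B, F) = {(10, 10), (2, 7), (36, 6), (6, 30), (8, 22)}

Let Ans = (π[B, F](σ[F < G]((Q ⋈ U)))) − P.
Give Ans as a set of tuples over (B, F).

Joining Q and U on F yields {(10, 7, 16), (10, 7, 2), (10, 7, 26), (10, 7, 40), (12, 7, 16), (12, 7, 2), (12, 7, 26), (12, 7, 40), (16, 7, 16), (16, 7, 2), (16, 7, 26), (16, 7, 40), (21, 17, 15), (22, 17, 15), (26, 17, 15), (33, 17, 15), (35, 7, 16), (35, 7, 2), (35, 7, 26), (35, 7, 40), (6, 17, 15)}.
Selection F < G: {(10, 7, 16), (10, 7, 2), (10, 7, 26), (10, 7, 40), (12, 7, 16), (12, 7, 2), (12, 7, 26), (12, 7, 40), (16, 7, 16), (16, 7, 2), (16, 7, 26), (16, 7, 40), (21, 17, 15), (22, 17, 15), (26, 17, 15), (33, 17, 15), (35, 7, 16), (35, 7, 2), (35, 7, 26), (35, 7, 40)}
π[B, F]: project onto (B, F) (15 duplicate(s) eliminated) → {(15, 17), (16, 7), (2, 7), (26, 7), (40, 7)}
Set difference of the two operands is {(15, 17), (16, 7), (26, 7), (40, 7)}.

{(15, 17), (16, 7), (26, 7), (40, 7)}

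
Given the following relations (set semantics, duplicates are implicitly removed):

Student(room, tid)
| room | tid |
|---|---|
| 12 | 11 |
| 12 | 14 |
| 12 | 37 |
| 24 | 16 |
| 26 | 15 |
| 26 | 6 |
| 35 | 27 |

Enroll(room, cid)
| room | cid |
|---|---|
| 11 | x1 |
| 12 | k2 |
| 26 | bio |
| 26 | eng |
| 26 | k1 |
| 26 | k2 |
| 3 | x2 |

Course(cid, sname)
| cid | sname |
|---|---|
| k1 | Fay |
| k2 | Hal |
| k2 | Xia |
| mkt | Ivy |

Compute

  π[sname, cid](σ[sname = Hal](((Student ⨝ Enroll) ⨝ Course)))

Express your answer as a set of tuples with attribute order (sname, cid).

Joining Student and Enroll on room yields {(12, 11, k2), (12, 14, k2), (12, 37, k2), (26, 15, bio), (26, 15, eng), (26, 15, k1), (26, 15, k2), (26, 6, bio), (26, 6, eng), (26, 6, k1), (26, 6, k2)}.
Joining (Student ⨝ Enroll) and Course on cid yields {(12, 11, k2, Hal), (12, 11, k2, Xia), (12, 14, k2, Hal), (12, 14, k2, Xia), (12, 37, k2, Hal), (12, 37, k2, Xia), (26, 15, k1, Fay), (26, 15, k2, Hal), (26, 15, k2, Xia), (26, 6, k1, Fay), (26, 6, k2, Hal), (26, 6, k2, Xia)}.
Apply σ_{sname = Hal}; surviving tuples: {(12, 11, k2, Hal), (12, 14, k2, Hal), (12, 37, k2, Hal), (26, 15, k2, Hal), (26, 6, k2, Hal)}
π_{sname, cid} gives {(Hal, k2)} (4 duplicate(s) eliminated).

{(Hal, k2)}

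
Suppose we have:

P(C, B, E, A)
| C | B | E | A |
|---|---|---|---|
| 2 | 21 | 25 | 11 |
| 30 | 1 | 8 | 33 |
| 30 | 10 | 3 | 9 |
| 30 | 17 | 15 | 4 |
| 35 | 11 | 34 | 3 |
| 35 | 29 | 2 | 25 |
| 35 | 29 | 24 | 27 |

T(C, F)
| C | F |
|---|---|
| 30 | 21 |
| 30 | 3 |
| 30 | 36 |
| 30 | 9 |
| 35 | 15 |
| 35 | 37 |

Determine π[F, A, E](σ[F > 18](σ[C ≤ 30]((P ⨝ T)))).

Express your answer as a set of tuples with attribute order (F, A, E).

{(21, 33, 8), (21, 4, 15), (21, 9, 3), (36, 33, 8), (36, 4, 15), (36, 9, 3)}

P ⋈ T (natural join on C): {(30, 1, 8, 33, 21), (30, 1, 8, 33, 3), (30, 1, 8, 33, 36), (30, 1, 8, 33, 9), (30, 10, 3, 9, 21), (30, 10, 3, 9, 3), (30, 10, 3, 9, 36), (30, 10, 3, 9, 9), (30, 17, 15, 4, 21), (30, 17, 15, 4, 3), (30, 17, 15, 4, 36), (30, 17, 15, 4, 9), (35, 11, 34, 3, 15), (35, 11, 34, 3, 37), (35, 29, 2, 25, 15), (35, 29, 2, 25, 37), (35, 29, 24, 27, 15), (35, 29, 24, 27, 37)}
Apply σ_{C ≤ 30}; surviving tuples: {(30, 1, 8, 33, 21), (30, 1, 8, 33, 3), (30, 1, 8, 33, 36), (30, 1, 8, 33, 9), (30, 10, 3, 9, 21), (30, 10, 3, 9, 3), (30, 10, 3, 9, 36), (30, 10, 3, 9, 9), (30, 17, 15, 4, 21), (30, 17, 15, 4, 3), (30, 17, 15, 4, 36), (30, 17, 15, 4, 9)}
Apply σ_{F > 18}; surviving tuples: {(30, 1, 8, 33, 21), (30, 1, 8, 33, 36), (30, 10, 3, 9, 21), (30, 10, 3, 9, 36), (30, 17, 15, 4, 21), (30, 17, 15, 4, 36)}
Keep only column(s) F, A, E: {(21, 33, 8), (21, 4, 15), (21, 9, 3), (36, 33, 8), (36, 4, 15), (36, 9, 3)}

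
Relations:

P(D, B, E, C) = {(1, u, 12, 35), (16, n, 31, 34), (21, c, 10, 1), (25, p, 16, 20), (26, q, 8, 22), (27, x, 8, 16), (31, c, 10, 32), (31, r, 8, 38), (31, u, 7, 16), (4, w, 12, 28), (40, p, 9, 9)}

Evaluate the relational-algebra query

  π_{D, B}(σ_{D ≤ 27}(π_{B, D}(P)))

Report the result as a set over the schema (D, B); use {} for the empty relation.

{(1, u), (16, n), (21, c), (25, p), (26, q), (27, x), (4, w)}

π_{B, D} gives {(c, 21), (c, 31), (n, 16), (p, 25), (p, 40), (q, 26), (r, 31), (u, 1), (u, 31), (w, 4), (x, 27)}.
Filtering on D ≤ 27 leaves {(c, 21), (n, 16), (p, 25), (q, 26), (u, 1), (w, 4), (x, 27)}.
π_{D, B} gives {(1, u), (16, n), (21, c), (25, p), (26, q), (27, x), (4, w)}.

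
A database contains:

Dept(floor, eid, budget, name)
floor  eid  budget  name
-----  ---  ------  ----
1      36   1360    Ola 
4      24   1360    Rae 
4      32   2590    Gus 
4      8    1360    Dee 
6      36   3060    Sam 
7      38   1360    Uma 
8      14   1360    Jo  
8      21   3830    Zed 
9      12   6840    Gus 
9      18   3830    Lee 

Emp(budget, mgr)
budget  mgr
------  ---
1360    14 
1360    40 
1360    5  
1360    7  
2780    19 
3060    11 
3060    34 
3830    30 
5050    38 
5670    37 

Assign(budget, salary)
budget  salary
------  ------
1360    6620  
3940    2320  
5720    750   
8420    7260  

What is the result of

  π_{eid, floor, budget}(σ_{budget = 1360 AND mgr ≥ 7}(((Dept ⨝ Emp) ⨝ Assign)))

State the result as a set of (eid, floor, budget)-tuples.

Joining Dept and Emp on budget yields {(1, 36, 1360, Ola, 14), (1, 36, 1360, Ola, 40), (1, 36, 1360, Ola, 5), (1, 36, 1360, Ola, 7), (4, 24, 1360, Rae, 14), (4, 24, 1360, Rae, 40), (4, 24, 1360, Rae, 5), (4, 24, 1360, Rae, 7), (4, 8, 1360, Dee, 14), (4, 8, 1360, Dee, 40), (4, 8, 1360, Dee, 5), (4, 8, 1360, Dee, 7), (6, 36, 3060, Sam, 11), (6, 36, 3060, Sam, 34), (7, 38, 1360, Uma, 14), (7, 38, 1360, Uma, 40), (7, 38, 1360, Uma, 5), (7, 38, 1360, Uma, 7), (8, 14, 1360, Jo, 14), (8, 14, 1360, Jo, 40), (8, 14, 1360, Jo, 5), (8, 14, 1360, Jo, 7), (8, 21, 3830, Zed, 30), (9, 18, 3830, Lee, 30)}.
Joining (Dept ⨝ Emp) and Assign on budget yields {(1, 36, 1360, Ola, 14, 6620), (1, 36, 1360, Ola, 40, 6620), (1, 36, 1360, Ola, 5, 6620), (1, 36, 1360, Ola, 7, 6620), (4, 24, 1360, Rae, 14, 6620), (4, 24, 1360, Rae, 40, 6620), (4, 24, 1360, Rae, 5, 6620), (4, 24, 1360, Rae, 7, 6620), (4, 8, 1360, Dee, 14, 6620), (4, 8, 1360, Dee, 40, 6620), (4, 8, 1360, Dee, 5, 6620), (4, 8, 1360, Dee, 7, 6620), (7, 38, 1360, Uma, 14, 6620), (7, 38, 1360, Uma, 40, 6620), (7, 38, 1360, Uma, 5, 6620), (7, 38, 1360, Uma, 7, 6620), (8, 14, 1360, Jo, 14, 6620), (8, 14, 1360, Jo, 40, 6620), (8, 14, 1360, Jo, 5, 6620), (8, 14, 1360, Jo, 7, 6620)}.
Apply σ_{budget = 1360 AND mgr ≥ 7}; surviving tuples: {(1, 36, 1360, Ola, 14, 6620), (1, 36, 1360, Ola, 40, 6620), (1, 36, 1360, Ola, 7, 6620), (4, 24, 1360, Rae, 14, 6620), (4, 24, 1360, Rae, 40, 6620), (4, 24, 1360, Rae, 7, 6620), (4, 8, 1360, Dee, 14, 6620), (4, 8, 1360, Dee, 40, 6620), (4, 8, 1360, Dee, 7, 6620), (7, 38, 1360, Uma, 14, 6620), (7, 38, 1360, Uma, 40, 6620), (7, 38, 1360, Uma, 7, 6620), (8, 14, 1360, Jo, 14, 6620), (8, 14, 1360, Jo, 40, 6620), (8, 14, 1360, Jo, 7, 6620)}
Keep only column(s) eid, floor, budget (10 duplicate(s) eliminated): {(14, 8, 1360), (24, 4, 1360), (36, 1, 1360), (38, 7, 1360), (8, 4, 1360)}

{(14, 8, 1360), (24, 4, 1360), (36, 1, 1360), (38, 7, 1360), (8, 4, 1360)}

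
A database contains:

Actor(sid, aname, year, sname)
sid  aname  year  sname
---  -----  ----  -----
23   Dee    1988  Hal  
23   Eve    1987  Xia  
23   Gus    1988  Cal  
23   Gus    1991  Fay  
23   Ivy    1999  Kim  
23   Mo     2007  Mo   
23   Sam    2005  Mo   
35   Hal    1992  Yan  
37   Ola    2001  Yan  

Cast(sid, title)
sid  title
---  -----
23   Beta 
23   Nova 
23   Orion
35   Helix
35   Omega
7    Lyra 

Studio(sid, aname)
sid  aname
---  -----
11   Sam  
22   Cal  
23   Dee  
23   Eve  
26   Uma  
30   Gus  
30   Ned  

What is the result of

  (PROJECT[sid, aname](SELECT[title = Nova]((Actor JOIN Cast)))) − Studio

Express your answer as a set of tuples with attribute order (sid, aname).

{(23, Gus), (23, Ivy), (23, Mo), (23, Sam)}

Natural join on sid: {(23, Dee, 1988, Hal, Beta), (23, Dee, 1988, Hal, Nova), (23, Dee, 1988, Hal, Orion), (23, Eve, 1987, Xia, Beta), (23, Eve, 1987, Xia, Nova), (23, Eve, 1987, Xia, Orion), (23, Gus, 1988, Cal, Beta), (23, Gus, 1988, Cal, Nova), (23, Gus, 1988, Cal, Orion), (23, Gus, 1991, Fay, Beta), (23, Gus, 1991, Fay, Nova), (23, Gus, 1991, Fay, Orion), (23, Ivy, 1999, Kim, Beta), (23, Ivy, 1999, Kim, Nova), (23, Ivy, 1999, Kim, Orion), (23, Mo, 2007, Mo, Beta), (23, Mo, 2007, Mo, Nova), (23, Mo, 2007, Mo, Orion), (23, Sam, 2005, Mo, Beta), (23, Sam, 2005, Mo, Nova), (23, Sam, 2005, Mo, Orion), (35, Hal, 1992, Yan, Helix), (35, Hal, 1992, Yan, Omega)}
σ[title = Nova]: keep tuples satisfying title = Nova → {(23, Dee, 1988, Hal, Nova), (23, Eve, 1987, Xia, Nova), (23, Gus, 1988, Cal, Nova), (23, Gus, 1991, Fay, Nova), (23, Ivy, 1999, Kim, Nova), (23, Mo, 2007, Mo, Nova), (23, Sam, 2005, Mo, Nova)}
π_{sid, aname} gives {(23, Dee), (23, Eve), (23, Gus), (23, Ivy), (23, Mo), (23, Sam)} (1 duplicate(s) eliminated).
Difference: {(23, Dee), (23, Eve), (23, Gus), (23, Ivy), (23, Mo), (23, Sam)} with {(11, Sam), (22, Cal), (23, Dee), (23, Eve), (26, Uma), (30, Gus), (30, Ned)} → {(23, Gus), (23, Ivy), (23, Mo), (23, Sam)}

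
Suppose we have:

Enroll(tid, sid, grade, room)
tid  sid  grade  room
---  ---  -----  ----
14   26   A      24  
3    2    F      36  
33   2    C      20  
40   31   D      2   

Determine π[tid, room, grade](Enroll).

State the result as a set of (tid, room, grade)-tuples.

{(14, 24, A), (3, 36, F), (33, 20, C), (40, 2, D)}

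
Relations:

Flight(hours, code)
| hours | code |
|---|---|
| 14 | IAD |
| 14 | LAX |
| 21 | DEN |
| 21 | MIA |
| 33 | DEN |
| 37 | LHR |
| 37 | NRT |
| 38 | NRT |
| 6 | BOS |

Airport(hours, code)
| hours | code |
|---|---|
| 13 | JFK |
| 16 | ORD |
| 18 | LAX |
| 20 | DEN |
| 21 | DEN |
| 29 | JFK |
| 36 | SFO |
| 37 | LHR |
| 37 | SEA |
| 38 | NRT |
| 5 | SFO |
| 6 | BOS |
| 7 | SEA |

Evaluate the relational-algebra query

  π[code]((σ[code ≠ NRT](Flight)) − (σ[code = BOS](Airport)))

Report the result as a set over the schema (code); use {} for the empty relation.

Apply σ_{code ≠ NRT}; surviving tuples: {(14, IAD), (14, LAX), (21, DEN), (21, MIA), (33, DEN), (37, LHR), (6, BOS)}
Apply σ_{code = BOS}; surviving tuples: {(6, BOS)}
Set difference of the two operands is {(14, IAD), (14, LAX), (21, DEN), (21, MIA), (33, DEN), (37, LHR)}.
π[code]: project onto (code) (1 duplicate(s) eliminated) → {DEN, IAD, LAX, LHR, MIA}

{DEN, IAD, LAX, LHR, MIA}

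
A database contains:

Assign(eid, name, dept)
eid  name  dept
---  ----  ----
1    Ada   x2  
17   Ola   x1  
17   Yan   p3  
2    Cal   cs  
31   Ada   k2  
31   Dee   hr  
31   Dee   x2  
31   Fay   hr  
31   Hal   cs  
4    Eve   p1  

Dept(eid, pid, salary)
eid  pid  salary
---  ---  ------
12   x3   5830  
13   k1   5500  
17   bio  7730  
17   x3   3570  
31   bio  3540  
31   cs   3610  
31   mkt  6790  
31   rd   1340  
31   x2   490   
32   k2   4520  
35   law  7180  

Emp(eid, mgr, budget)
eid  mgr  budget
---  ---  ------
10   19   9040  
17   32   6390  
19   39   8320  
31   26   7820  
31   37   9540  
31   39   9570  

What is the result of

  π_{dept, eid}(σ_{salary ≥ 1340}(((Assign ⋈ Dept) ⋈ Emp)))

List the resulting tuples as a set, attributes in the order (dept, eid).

{(cs, 31), (hr, 31), (k2, 31), (p3, 17), (x1, 17), (x2, 31)}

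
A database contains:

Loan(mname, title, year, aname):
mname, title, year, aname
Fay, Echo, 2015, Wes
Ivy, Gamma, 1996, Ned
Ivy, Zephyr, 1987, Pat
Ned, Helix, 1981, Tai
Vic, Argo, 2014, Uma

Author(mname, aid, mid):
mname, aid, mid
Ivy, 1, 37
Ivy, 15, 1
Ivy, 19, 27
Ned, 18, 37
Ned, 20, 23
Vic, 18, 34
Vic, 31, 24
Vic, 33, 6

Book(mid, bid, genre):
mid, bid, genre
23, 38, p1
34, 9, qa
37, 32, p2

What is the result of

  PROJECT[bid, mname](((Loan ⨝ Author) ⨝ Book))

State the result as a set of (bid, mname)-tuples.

Joining Loan and Author on mname yields {(Ivy, Gamma, 1996, Ned, 1, 37), (Ivy, Gamma, 1996, Ned, 15, 1), (Ivy, Gamma, 1996, Ned, 19, 27), (Ivy, Zephyr, 1987, Pat, 1, 37), (Ivy, Zephyr, 1987, Pat, 15, 1), (Ivy, Zephyr, 1987, Pat, 19, 27), (Ned, Helix, 1981, Tai, 18, 37), (Ned, Helix, 1981, Tai, 20, 23), (Vic, Argo, 2014, Uma, 18, 34), (Vic, Argo, 2014, Uma, 31, 24), (Vic, Argo, 2014, Uma, 33, 6)}.
Joining (Loan ⨝ Author) and Book on mid yields {(Ivy, Gamma, 1996, Ned, 1, 37, 32, p2), (Ivy, Zephyr, 1987, Pat, 1, 37, 32, p2), (Ned, Helix, 1981, Tai, 18, 37, 32, p2), (Ned, Helix, 1981, Tai, 20, 23, 38, p1), (Vic, Argo, 2014, Uma, 18, 34, 9, qa)}.
Keep only column(s) bid, mname (1 duplicate(s) eliminated): {(32, Ivy), (32, Ned), (38, Ned), (9, Vic)}

{(32, Ivy), (32, Ned), (38, Ned), (9, Vic)}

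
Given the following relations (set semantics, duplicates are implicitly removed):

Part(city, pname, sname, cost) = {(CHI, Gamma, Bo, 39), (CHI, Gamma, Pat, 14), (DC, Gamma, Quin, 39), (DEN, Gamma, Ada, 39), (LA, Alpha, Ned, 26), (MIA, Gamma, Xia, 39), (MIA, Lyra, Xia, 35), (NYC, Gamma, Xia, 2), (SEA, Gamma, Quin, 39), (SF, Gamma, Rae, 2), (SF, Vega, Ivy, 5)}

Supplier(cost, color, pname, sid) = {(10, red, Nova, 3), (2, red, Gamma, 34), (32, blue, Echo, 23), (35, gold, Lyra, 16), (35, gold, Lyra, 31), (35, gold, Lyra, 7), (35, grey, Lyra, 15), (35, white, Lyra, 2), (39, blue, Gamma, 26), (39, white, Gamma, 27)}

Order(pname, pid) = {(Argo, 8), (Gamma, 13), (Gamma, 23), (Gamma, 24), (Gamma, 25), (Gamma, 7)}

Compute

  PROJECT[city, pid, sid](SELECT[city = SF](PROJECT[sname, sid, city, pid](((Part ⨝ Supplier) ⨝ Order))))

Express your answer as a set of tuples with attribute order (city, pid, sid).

{(SF, 13, 34), (SF, 23, 34), (SF, 24, 34), (SF, 25, 34), (SF, 7, 34)}

Part ⋈ Supplier (natural join on pname, cost): {(CHI, Gamma, Bo, 39, blue, 26), (CHI, Gamma, Bo, 39, white, 27), (DC, Gamma, Quin, 39, blue, 26), (DC, Gamma, Quin, 39, white, 27), (DEN, Gamma, Ada, 39, blue, 26), (DEN, Gamma, Ada, 39, white, 27), (MIA, Gamma, Xia, 39, blue, 26), (MIA, Gamma, Xia, 39, white, 27), (MIA, Lyra, Xia, 35, gold, 16), (MIA, Lyra, Xia, 35, gold, 31), (MIA, Lyra, Xia, 35, gold, 7), (MIA, Lyra, Xia, 35, grey, 15), (MIA, Lyra, Xia, 35, white, 2), (NYC, Gamma, Xia, 2, red, 34), (SEA, Gamma, Quin, 39, blue, 26), (SEA, Gamma, Quin, 39, white, 27), (SF, Gamma, Rae, 2, red, 34)}
(Part ⨝ Supplier) ⋈ Order (natural join on pname): {(CHI, Gamma, Bo, 39, blue, 26, 13), (CHI, Gamma, Bo, 39, blue, 26, 23), (CHI, Gamma, Bo, 39, blue, 26, 24), (CHI, Gamma, Bo, 39, blue, 26, 25), (CHI, Gamma, Bo, 39, blue, 26, 7), (CHI, Gamma, Bo, 39, white, 27, 13), (CHI, Gamma, Bo, 39, white, 27, 23), (CHI, Gamma, Bo, 39, white, 27, 24), (CHI, Gamma, Bo, 39, white, 27, 25), (CHI, Gamma, Bo, 39, white, 27, 7), (DC, Gamma, Quin, 39, blue, 26, 13), (DC, Gamma, Quin, 39, blue, 26, 23), (DC, Gamma, Quin, 39, blue, 26, 24), (DC, Gamma, Quin, 39, blue, 26, 25), (DC, Gamma, Quin, 39, blue, 26, 7), (DC, Gamma, Quin, 39, white, 27, 13), (DC, Gamma, Quin, 39, white, 27, 23), (DC, Gamma, Quin, 39, white, 27, 24), (DC, Gamma, Quin, 39, white, 27, 25), (DC, Gamma, Quin, 39, white, 27, 7), (DEN, Gamma, Ada, 39, blue, 26, 13), (DEN, Gamma, Ada, 39, blue, 26, 23), (DEN, Gamma, Ada, 39, blue, 26, 24), (DEN, Gamma, Ada, 39, blue, 26, 25), (DEN, Gamma, Ada, 39, blue, 26, 7), (DEN, Gamma, Ada, 39, white, 27, 13), (DEN, Gamma, Ada, 39, white, 27, 23), (DEN, Gamma, Ada, 39, white, 27, 24), (DEN, Gamma, Ada, 39, white, 27, 25), (DEN, Gamma, Ada, 39, white, 27, 7), (MIA, Gamma, Xia, 39, blue, 26, 13), (MIA, Gamma, Xia, 39, blue, 26, 23), (MIA, Gamma, Xia, 39, blue, 26, 24), (MIA, Gamma, Xia, 39, blue, 26, 25), (MIA, Gamma, Xia, 39, blue, 26, 7), (MIA, Gamma, Xia, 39, white, 27, 13), (MIA, Gamma, Xia, 39, white, 27, 23), (MIA, Gamma, Xia, 39, white, 27, 24), (MIA, Gamma, Xia, 39, white, 27, 25), (MIA, Gamma, Xia, 39, white, 27, 7), (NYC, Gamma, Xia, 2, red, 34, 13), (NYC, Gamma, Xia, 2, red, 34, 23), (NYC, Gamma, Xia, 2, red, 34, 24), (NYC, Gamma, Xia, 2, red, 34, 25), (NYC, Gamma, Xia, 2, red, 34, 7), (SEA, Gamma, Quin, 39, blue, 26, 13), (SEA, Gamma, Quin, 39, blue, 26, 23), (SEA, Gamma, Quin, 39, blue, 26, 24), (SEA, Gamma, Quin, 39, blue, 26, 25), (SEA, Gamma, Quin, 39, blue, 26, 7), (SEA, Gamma, Quin, 39, white, 27, 13), (SEA, Gamma, Quin, 39, white, 27, 23), (SEA, Gamma, Quin, 39, white, 27, 24), (SEA, Gamma, Quin, 39, white, 27, 25), (SEA, Gamma, Quin, 39, white, 27, 7), (SF, Gamma, Rae, 2, red, 34, 13), (SF, Gamma, Rae, 2, red, 34, 23), (SF, Gamma, Rae, 2, red, 34, 24), (SF, Gamma, Rae, 2, red, 34, 25), (SF, Gamma, Rae, 2, red, 34, 7)}
Projecting to sname, sid, city, pid: {(Ada, 26, DEN, 13), (Ada, 26, DEN, 23), (Ada, 26, DEN, 24), (Ada, 26, DEN, 25), (Ada, 26, DEN, 7), (Ada, 27, DEN, 13), (Ada, 27, DEN, 23), (Ada, 27, DEN, 24), (Ada, 27, DEN, 25), (Ada, 27, DEN, 7), (Bo, 26, CHI, 13), (Bo, 26, CHI, 23), (Bo, 26, CHI, 24), (Bo, 26, CHI, 25), (Bo, 26, CHI, 7), (Bo, 27, CHI, 13), (Bo, 27, CHI, 23), (Bo, 27, CHI, 24), (Bo, 27, CHI, 25), (Bo, 27, CHI, 7), (Quin, 26, DC, 13), (Quin, 26, DC, 23), (Quin, 26, DC, 24), (Quin, 26, DC, 25), (Quin, 26, DC, 7), (Quin, 26, SEA, 13), (Quin, 26, SEA, 23), (Quin, 26, SEA, 24), (Quin, 26, SEA, 25), (Quin, 26, SEA, 7), (Quin, 27, DC, 13), (Quin, 27, DC, 23), (Quin, 27, DC, 24), (Quin, 27, DC, 25), (Quin, 27, DC, 7), (Quin, 27, SEA, 13), (Quin, 27, SEA, 23), (Quin, 27, SEA, 24), (Quin, 27, SEA, 25), (Quin, 27, SEA, 7), (Rae, 34, SF, 13), (Rae, 34, SF, 23), (Rae, 34, SF, 24), (Rae, 34, SF, 25), (Rae, 34, SF, 7), (Xia, 26, MIA, 13), (Xia, 26, MIA, 23), (Xia, 26, MIA, 24), (Xia, 26, MIA, 25), (Xia, 26, MIA, 7), (Xia, 27, MIA, 13), (Xia, 27, MIA, 23), (Xia, 27, MIA, 24), (Xia, 27, MIA, 25), (Xia, 27, MIA, 7), (Xia, 34, NYC, 13), (Xia, 34, NYC, 23), (Xia, 34, NYC, 24), (Xia, 34, NYC, 25), (Xia, 34, NYC, 7)}
σ[city = SF]: keep tuples satisfying city = SF → {(Rae, 34, SF, 13), (Rae, 34, SF, 23), (Rae, 34, SF, 24), (Rae, 34, SF, 25), (Rae, 34, SF, 7)}
Projecting to city, pid, sid: {(SF, 13, 34), (SF, 23, 34), (SF, 24, 34), (SF, 25, 34), (SF, 7, 34)}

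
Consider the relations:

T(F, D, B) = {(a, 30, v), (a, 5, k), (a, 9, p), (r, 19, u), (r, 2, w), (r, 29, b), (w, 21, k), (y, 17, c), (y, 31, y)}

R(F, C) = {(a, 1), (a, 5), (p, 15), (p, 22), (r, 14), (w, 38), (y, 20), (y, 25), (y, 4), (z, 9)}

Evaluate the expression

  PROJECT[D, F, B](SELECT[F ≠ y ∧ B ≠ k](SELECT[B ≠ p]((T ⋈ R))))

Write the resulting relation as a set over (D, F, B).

T ⋈ R (natural join on F): {(a, 30, v, 1), (a, 30, v, 5), (a, 5, k, 1), (a, 5, k, 5), (a, 9, p, 1), (a, 9, p, 5), (r, 19, u, 14), (r, 2, w, 14), (r, 29, b, 14), (w, 21, k, 38), (y, 17, c, 20), (y, 17, c, 25), (y, 17, c, 4), (y, 31, y, 20), (y, 31, y, 25), (y, 31, y, 4)}
Filtering on B ≠ p leaves {(a, 30, v, 1), (a, 30, v, 5), (a, 5, k, 1), (a, 5, k, 5), (r, 19, u, 14), (r, 2, w, 14), (r, 29, b, 14), (w, 21, k, 38), (y, 17, c, 20), (y, 17, c, 25), (y, 17, c, 4), (y, 31, y, 20), (y, 31, y, 25), (y, 31, y, 4)}.
Filtering on F ≠ y ∧ B ≠ k leaves {(a, 30, v, 1), (a, 30, v, 5), (r, 19, u, 14), (r, 2, w, 14), (r, 29, b, 14)}.
Keep only column(s) D, F, B (1 duplicate(s) eliminated): {(19, r, u), (2, r, w), (29, r, b), (30, a, v)}

{(19, r, u), (2, r, w), (29, r, b), (30, a, v)}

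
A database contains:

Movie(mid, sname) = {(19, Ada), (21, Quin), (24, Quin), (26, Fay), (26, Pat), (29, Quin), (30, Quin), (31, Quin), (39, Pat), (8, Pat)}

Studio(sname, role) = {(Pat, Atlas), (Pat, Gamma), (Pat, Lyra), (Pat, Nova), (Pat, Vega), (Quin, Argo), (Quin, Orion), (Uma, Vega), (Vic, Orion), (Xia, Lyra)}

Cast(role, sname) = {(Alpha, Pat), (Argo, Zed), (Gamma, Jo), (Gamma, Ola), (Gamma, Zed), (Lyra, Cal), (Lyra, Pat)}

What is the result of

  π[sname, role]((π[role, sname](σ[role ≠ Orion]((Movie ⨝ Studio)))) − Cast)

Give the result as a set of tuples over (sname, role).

Movie ⋈ Studio (natural join on sname): {(21, Quin, Argo), (21, Quin, Orion), (24, Quin, Argo), (24, Quin, Orion), (26, Pat, Atlas), (26, Pat, Gamma), (26, Pat, Lyra), (26, Pat, Nova), (26, Pat, Vega), (29, Quin, Argo), (29, Quin, Orion), (30, Quin, Argo), (30, Quin, Orion), (31, Quin, Argo), (31, Quin, Orion), (39, Pat, Atlas), (39, Pat, Gamma), (39, Pat, Lyra), (39, Pat, Nova), (39, Pat, Vega), (8, Pat, Atlas), (8, Pat, Gamma), (8, Pat, Lyra), (8, Pat, Nova), (8, Pat, Vega)}
Filtering on role ≠ Orion leaves {(21, Quin, Argo), (24, Quin, Argo), (26, Pat, Atlas), (26, Pat, Gamma), (26, Pat, Lyra), (26, Pat, Nova), (26, Pat, Vega), (29, Quin, Argo), (30, Quin, Argo), (31, Quin, Argo), (39, Pat, Atlas), (39, Pat, Gamma), (39, Pat, Lyra), (39, Pat, Nova), (39, Pat, Vega), (8, Pat, Atlas), (8, Pat, Gamma), (8, Pat, Lyra), (8, Pat, Nova), (8, Pat, Vega)}.
π_{role, sname} gives {(Argo, Quin), (Atlas, Pat), (Gamma, Pat), (Lyra, Pat), (Nova, Pat), (Vega, Pat)} (14 duplicate(s) eliminated).
Taking the difference: {(Argo, Quin), (Atlas, Pat), (Gamma, Pat), (Nova, Pat), (Vega, Pat)}
π_{sname, role} gives {(Pat, Atlas), (Pat, Gamma), (Pat, Nova), (Pat, Vega), (Quin, Argo)}.

{(Pat, Atlas), (Pat, Gamma), (Pat, Nova), (Pat, Vega), (Quin, Argo)}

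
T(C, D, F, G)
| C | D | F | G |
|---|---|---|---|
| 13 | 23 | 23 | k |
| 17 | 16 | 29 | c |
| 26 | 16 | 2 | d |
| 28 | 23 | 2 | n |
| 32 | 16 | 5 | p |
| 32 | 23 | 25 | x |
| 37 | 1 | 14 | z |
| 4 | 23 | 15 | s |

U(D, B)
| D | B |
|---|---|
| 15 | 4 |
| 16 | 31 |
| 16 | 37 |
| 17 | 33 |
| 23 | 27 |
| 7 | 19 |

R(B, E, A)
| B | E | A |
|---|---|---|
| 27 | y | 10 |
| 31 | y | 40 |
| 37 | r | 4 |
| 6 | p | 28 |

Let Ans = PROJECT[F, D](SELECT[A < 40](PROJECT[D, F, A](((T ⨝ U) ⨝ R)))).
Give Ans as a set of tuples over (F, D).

{(15, 23), (2, 16), (2, 23), (23, 23), (25, 23), (29, 16), (5, 16)}

Natural join on D: {(13, 23, 23, k, 27), (17, 16, 29, c, 31), (17, 16, 29, c, 37), (26, 16, 2, d, 31), (26, 16, 2, d, 37), (28, 23, 2, n, 27), (32, 16, 5, p, 31), (32, 16, 5, p, 37), (32, 23, 25, x, 27), (4, 23, 15, s, 27)}
Natural join on B: {(13, 23, 23, k, 27, y, 10), (17, 16, 29, c, 31, y, 40), (17, 16, 29, c, 37, r, 4), (26, 16, 2, d, 31, y, 40), (26, 16, 2, d, 37, r, 4), (28, 23, 2, n, 27, y, 10), (32, 16, 5, p, 31, y, 40), (32, 16, 5, p, 37, r, 4), (32, 23, 25, x, 27, y, 10), (4, 23, 15, s, 27, y, 10)}
Keep only column(s) D, F, A: {(16, 2, 4), (16, 2, 40), (16, 29, 4), (16, 29, 40), (16, 5, 4), (16, 5, 40), (23, 15, 10), (23, 2, 10), (23, 23, 10), (23, 25, 10)}
σ[A < 40]: keep tuples satisfying A < 40 → {(16, 2, 4), (16, 29, 4), (16, 5, 4), (23, 15, 10), (23, 2, 10), (23, 23, 10), (23, 25, 10)}
Keep only column(s) F, D: {(15, 23), (2, 16), (2, 23), (23, 23), (25, 23), (29, 16), (5, 16)}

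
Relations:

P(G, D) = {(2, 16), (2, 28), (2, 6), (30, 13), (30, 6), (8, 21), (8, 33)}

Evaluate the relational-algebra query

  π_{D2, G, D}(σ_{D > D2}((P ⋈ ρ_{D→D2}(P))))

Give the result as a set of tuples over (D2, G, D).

ρ[D→D2]: schema becomes (G, D2); tuples unchanged.
P ⋈ ρ_{D→D2}(P) (natural join on G): {(2, 16, 16), (2, 16, 28), (2, 16, 6), (2, 28, 16), (2, 28, 28), (2, 28, 6), (2, 6, 16), (2, 6, 28), (2, 6, 6), (30, 13, 13), (30, 13, 6), (30, 6, 13), (30, 6, 6), (8, 21, 21), (8, 21, 33), (8, 33, 21), (8, 33, 33)}
Filtering on D > D2 leaves {(2, 16, 6), (2, 28, 16), (2, 28, 6), (30, 13, 6), (8, 33, 21)}.
π_{D2, G, D} gives {(16, 2, 28), (21, 8, 33), (6, 2, 16), (6, 2, 28), (6, 30, 13)}.

{(16, 2, 28), (21, 8, 33), (6, 2, 16), (6, 2, 28), (6, 30, 13)}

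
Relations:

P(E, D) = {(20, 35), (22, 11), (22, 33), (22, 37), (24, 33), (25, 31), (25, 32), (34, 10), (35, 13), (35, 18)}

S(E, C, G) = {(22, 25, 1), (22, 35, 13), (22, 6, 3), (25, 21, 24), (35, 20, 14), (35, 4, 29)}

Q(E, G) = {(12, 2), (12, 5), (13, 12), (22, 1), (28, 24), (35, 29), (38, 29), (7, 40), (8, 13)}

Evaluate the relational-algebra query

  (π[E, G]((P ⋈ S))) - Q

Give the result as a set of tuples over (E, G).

{(22, 13), (22, 3), (25, 24), (35, 14)}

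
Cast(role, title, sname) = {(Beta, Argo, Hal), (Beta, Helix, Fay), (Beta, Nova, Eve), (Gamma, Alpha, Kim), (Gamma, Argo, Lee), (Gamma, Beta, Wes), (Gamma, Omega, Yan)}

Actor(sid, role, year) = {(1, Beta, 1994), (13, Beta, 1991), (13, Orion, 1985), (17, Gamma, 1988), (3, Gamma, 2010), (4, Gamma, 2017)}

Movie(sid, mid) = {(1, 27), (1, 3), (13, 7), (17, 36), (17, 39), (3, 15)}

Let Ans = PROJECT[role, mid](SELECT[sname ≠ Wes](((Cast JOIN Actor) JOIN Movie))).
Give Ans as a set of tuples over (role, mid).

{(Beta, 27), (Beta, 3), (Beta, 7), (Gamma, 15), (Gamma, 36), (Gamma, 39)}

Joining Cast and Actor on role yields {(Beta, Argo, Hal, 1, 1994), (Beta, Argo, Hal, 13, 1991), (Beta, Helix, Fay, 1, 1994), (Beta, Helix, Fay, 13, 1991), (Beta, Nova, Eve, 1, 1994), (Beta, Nova, Eve, 13, 1991), (Gamma, Alpha, Kim, 17, 1988), (Gamma, Alpha, Kim, 3, 2010), (Gamma, Alpha, Kim, 4, 2017), (Gamma, Argo, Lee, 17, 1988), (Gamma, Argo, Lee, 3, 2010), (Gamma, Argo, Lee, 4, 2017), (Gamma, Beta, Wes, 17, 1988), (Gamma, Beta, Wes, 3, 2010), (Gamma, Beta, Wes, 4, 2017), (Gamma, Omega, Yan, 17, 1988), (Gamma, Omega, Yan, 3, 2010), (Gamma, Omega, Yan, 4, 2017)}.
Joining (Cast JOIN Actor) and Movie on sid yields {(Beta, Argo, Hal, 1, 1994, 27), (Beta, Argo, Hal, 1, 1994, 3), (Beta, Argo, Hal, 13, 1991, 7), (Beta, Helix, Fay, 1, 1994, 27), (Beta, Helix, Fay, 1, 1994, 3), (Beta, Helix, Fay, 13, 1991, 7), (Beta, Nova, Eve, 1, 1994, 27), (Beta, Nova, Eve, 1, 1994, 3), (Beta, Nova, Eve, 13, 1991, 7), (Gamma, Alpha, Kim, 17, 1988, 36), (Gamma, Alpha, Kim, 17, 1988, 39), (Gamma, Alpha, Kim, 3, 2010, 15), (Gamma, Argo, Lee, 17, 1988, 36), (Gamma, Argo, Lee, 17, 1988, 39), (Gamma, Argo, Lee, 3, 2010, 15), (Gamma, Beta, Wes, 17, 1988, 36), (Gamma, Beta, Wes, 17, 1988, 39), (Gamma, Beta, Wes, 3, 2010, 15), (Gamma, Omega, Yan, 17, 1988, 36), (Gamma, Omega, Yan, 17, 1988, 39), (Gamma, Omega, Yan, 3, 2010, 15)}.
Filtering on sname ≠ Wes leaves {(Beta, Argo, Hal, 1, 1994, 27), (Beta, Argo, Hal, 1, 1994, 3), (Beta, Argo, Hal, 13, 1991, 7), (Beta, Helix, Fay, 1, 1994, 27), (Beta, Helix, Fay, 1, 1994, 3), (Beta, Helix, Fay, 13, 1991, 7), (Beta, Nova, Eve, 1, 1994, 27), (Beta, Nova, Eve, 1, 1994, 3), (Beta, Nova, Eve, 13, 1991, 7), (Gamma, Alpha, Kim, 17, 1988, 36), (Gamma, Alpha, Kim, 17, 1988, 39), (Gamma, Alpha, Kim, 3, 2010, 15), (Gamma, Argo, Lee, 17, 1988, 36), (Gamma, Argo, Lee, 17, 1988, 39), (Gamma, Argo, Lee, 3, 2010, 15), (Gamma, Omega, Yan, 17, 1988, 36), (Gamma, Omega, Yan, 17, 1988, 39), (Gamma, Omega, Yan, 3, 2010, 15)}.
Projecting to role, mid (12 duplicate(s) eliminated): {(Beta, 27), (Beta, 3), (Beta, 7), (Gamma, 15), (Gamma, 36), (Gamma, 39)}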